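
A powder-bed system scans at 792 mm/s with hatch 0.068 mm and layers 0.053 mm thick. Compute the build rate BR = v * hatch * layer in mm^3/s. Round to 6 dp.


Rate = 792 * 0.068 * 0.053 = 2.854368 mm^3/s


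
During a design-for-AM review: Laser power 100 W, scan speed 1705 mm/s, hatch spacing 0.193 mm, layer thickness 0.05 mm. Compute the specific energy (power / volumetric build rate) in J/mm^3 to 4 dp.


Build rate = 1705 * 0.193 * 0.05 = 16.45325 mm^3/s
SE = 100 / 16.45325 = 6.0778 J/mm^3


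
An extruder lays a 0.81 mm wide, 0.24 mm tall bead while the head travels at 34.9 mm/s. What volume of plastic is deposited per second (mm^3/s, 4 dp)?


Rate = 0.81 * 0.24 * 34.9 = 6.7846 mm^3/s


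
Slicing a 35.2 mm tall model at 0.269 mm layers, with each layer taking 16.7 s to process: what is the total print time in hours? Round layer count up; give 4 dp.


Layers = ceil(35.2/0.269) = 131
t = 131 * 16.7 / 3600 = 0.6077 hrs


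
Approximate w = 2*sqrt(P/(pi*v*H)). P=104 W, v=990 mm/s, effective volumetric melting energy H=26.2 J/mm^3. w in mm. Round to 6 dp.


w = 2*sqrt(104/(pi*990*26.2)) = 0.07145 mm


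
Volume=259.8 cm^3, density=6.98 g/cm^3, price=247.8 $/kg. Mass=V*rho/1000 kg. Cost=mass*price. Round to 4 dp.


Mass = 259.8*6.98/1000 = 1.813404 kg
Cost = 1.813404 * 247.8 = 449.3615 $


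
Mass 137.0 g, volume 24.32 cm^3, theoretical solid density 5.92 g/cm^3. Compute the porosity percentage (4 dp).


rho_part = 137.0 / 24.32 = 5.63322368 g/cm^3
Porosity = (1 - 5.63322368/5.92)*100 = 4.8442 %


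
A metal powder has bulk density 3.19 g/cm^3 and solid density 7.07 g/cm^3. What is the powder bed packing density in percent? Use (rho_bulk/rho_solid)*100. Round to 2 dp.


Packing = (3.19/7.07)*100 = 45.12 %


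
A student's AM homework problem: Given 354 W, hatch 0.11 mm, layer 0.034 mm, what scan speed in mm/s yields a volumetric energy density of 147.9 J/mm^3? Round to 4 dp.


v = 354 / (147.9*0.11*0.034) = 639.9757 mm/s


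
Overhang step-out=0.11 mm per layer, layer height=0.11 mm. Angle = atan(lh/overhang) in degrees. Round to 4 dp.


angle = atan(0.11/0.11) = 45.0 degrees


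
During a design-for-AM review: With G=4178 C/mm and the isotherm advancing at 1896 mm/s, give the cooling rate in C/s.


CR = 4178 * 1896 = 7921488 C/s


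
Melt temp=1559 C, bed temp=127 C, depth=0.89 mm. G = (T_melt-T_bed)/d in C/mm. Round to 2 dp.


G = (1559-127)/0.89 = 1608.99 C/mm


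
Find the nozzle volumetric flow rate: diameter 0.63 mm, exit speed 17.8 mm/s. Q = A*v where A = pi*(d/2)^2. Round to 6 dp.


A = pi*(0.63/2)^2 = 0.31172453 mm^2
Q = 0.31172453 * 17.8 = 5.548697 mm^3/s


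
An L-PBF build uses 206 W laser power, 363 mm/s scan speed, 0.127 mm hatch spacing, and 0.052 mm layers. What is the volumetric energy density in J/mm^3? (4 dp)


E = 206 / (363*0.127*0.052) = 85.9317 J/mm^3


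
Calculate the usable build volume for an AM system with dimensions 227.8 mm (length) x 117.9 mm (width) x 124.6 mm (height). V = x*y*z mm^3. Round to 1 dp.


V = 227.8 * 117.9 * 124.6 = 3346459.5 mm^3


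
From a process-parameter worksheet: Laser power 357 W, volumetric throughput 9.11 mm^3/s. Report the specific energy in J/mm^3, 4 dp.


SE = 357 / 9.11 = 39.1877 J/mm^3


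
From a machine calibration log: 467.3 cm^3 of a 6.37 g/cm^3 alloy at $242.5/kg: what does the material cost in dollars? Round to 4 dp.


Mass = 467.3*6.37/1000 = 2.976701 kg
Cost = 2.976701 * 242.5 = 721.85 $


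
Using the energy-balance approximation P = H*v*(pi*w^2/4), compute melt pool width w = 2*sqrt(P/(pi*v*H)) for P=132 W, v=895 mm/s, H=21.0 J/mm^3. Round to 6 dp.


w = 2*sqrt(132/(pi*895*21.0)) = 0.094563 mm


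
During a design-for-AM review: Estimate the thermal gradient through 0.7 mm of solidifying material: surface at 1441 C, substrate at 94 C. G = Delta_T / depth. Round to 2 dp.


G = (1441-94)/0.7 = 1924.29 C/mm


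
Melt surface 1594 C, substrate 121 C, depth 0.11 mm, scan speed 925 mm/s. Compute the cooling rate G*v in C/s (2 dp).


G = (1594-121)/0.11 = 13390.90909091 C/mm
CR = 13390.90909091 * 925 = 12386590.91 C/s


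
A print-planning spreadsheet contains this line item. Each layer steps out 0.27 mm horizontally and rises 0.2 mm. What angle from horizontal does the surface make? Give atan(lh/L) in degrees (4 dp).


angle = atan(0.2/0.27) = 36.5289 degrees


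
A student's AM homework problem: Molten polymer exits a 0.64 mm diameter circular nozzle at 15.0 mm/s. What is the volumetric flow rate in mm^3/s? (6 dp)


A = pi*(0.64/2)^2 = 0.32169909 mm^2
Q = 0.32169909 * 15.0 = 4.825486 mm^3/s


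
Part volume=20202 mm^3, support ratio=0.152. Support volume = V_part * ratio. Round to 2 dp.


V_support = 20202 * 0.152 = 3070.7 mm^3


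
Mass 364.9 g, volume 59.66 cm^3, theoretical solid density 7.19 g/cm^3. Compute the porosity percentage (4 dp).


rho_part = 364.9 / 59.66 = 6.11632585 g/cm^3
Porosity = (1 - 6.11632585/7.19)*100 = 14.9329 %


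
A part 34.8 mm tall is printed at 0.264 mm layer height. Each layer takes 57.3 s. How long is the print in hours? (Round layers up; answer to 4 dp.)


Layers = ceil(34.8/0.264) = 132
t = 132 * 57.3 / 3600 = 2.101 hrs


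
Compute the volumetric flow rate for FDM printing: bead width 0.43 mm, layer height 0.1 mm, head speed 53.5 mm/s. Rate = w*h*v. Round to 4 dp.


Rate = 0.43 * 0.1 * 53.5 = 2.3005 mm^3/s


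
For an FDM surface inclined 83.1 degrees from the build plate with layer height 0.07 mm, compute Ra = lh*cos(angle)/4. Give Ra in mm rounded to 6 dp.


Ra = 0.07 * cos(83.1) / 4 = 0.002102 mm


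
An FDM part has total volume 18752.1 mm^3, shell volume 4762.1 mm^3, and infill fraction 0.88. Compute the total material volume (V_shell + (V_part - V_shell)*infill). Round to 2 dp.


V_infill = (18752.1 - 4762.1) * 0.88 = 12311.2
V_total = 4762.1 + 12311.2 = 17073.3 mm^3


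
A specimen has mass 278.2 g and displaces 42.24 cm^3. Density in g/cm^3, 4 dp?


rho = 278.2 / 42.24 = 6.5862 g/cm^3


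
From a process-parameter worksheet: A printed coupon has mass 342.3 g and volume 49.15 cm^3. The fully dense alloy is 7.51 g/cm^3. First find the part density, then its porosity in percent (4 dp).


rho_part = 342.3 / 49.15 = 6.96439471 g/cm^3
Porosity = (1 - 6.96439471/7.51)*100 = 7.2651 %


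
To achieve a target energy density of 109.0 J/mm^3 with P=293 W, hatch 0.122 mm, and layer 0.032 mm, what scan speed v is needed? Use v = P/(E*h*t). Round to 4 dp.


v = 293 / (109.0*0.122*0.032) = 688.5434 mm/s


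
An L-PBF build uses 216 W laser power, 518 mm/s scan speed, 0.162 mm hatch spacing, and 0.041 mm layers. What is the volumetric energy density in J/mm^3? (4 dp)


E = 216 / (518*0.162*0.041) = 62.7806 J/mm^3


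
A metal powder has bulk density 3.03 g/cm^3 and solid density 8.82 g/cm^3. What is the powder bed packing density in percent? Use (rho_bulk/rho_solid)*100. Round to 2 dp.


Packing = (3.03/8.82)*100 = 34.35 %


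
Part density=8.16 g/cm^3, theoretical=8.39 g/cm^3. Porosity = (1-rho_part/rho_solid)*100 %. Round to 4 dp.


Porosity = (1-8.16/8.39)*100 = 2.7414 %


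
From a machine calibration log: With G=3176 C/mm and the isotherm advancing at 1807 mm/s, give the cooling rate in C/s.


CR = 3176 * 1807 = 5739032 C/s


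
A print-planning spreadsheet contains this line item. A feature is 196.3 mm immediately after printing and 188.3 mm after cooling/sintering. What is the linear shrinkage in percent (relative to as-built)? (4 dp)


Shrinkage = ((196.3-188.3)/196.3)*100 = 4.0754 %


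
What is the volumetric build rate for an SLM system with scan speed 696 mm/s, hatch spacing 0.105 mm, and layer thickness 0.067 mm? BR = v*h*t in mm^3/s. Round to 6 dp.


Rate = 696 * 0.105 * 0.067 = 4.89636 mm^3/s


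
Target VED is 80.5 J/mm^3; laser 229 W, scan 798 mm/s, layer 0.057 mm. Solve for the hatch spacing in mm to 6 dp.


h = 229 / (80.5*798*0.057) = 0.062541 mm


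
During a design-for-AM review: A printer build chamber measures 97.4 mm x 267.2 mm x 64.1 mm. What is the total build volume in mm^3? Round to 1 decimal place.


V = 97.4 * 267.2 * 64.1 = 1668220.4 mm^3


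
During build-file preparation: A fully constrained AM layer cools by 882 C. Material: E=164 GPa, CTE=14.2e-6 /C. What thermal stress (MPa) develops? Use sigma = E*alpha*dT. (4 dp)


sigma = 164*1000 * 14.2e-6 * 882 = 2054.0016 MPa


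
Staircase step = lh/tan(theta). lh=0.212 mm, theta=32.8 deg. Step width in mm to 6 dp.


step = 0.212 / tan(32.8) = 0.32896 mm


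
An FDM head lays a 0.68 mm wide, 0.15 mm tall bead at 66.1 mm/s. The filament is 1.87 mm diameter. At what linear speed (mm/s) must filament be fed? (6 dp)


Q = 0.68 * 0.15 * 66.1 = 6.7422 mm^3/s
A_fil = pi*(1.87/2)^2 = 2.74645884 mm^2
v_feed = 6.7422 / 2.74645884 = 2.45487 mm/s


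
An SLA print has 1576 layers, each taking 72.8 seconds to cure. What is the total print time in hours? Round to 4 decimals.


t = 1576 * 72.8 / 3600 = 31.8702 hrs


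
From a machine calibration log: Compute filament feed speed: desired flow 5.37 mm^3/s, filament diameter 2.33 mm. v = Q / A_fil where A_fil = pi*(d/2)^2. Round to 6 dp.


A = pi*(2.33/2)^2 = 4.263848
v = 5.37 / 4.263848 = 1.259426 mm/s


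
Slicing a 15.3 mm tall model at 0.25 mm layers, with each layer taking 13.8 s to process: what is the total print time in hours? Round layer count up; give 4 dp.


Layers = ceil(15.3/0.25) = 62
t = 62 * 13.8 / 3600 = 0.2377 hrs


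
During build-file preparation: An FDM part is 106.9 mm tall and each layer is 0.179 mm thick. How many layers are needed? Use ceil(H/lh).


Layers = ceil(106.9/0.179) = 598


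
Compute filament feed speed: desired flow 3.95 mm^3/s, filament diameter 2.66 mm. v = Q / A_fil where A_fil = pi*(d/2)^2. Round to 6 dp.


A = pi*(2.66/2)^2 = 5.557163
v = 3.95 / 5.557163 = 0.710794 mm/s


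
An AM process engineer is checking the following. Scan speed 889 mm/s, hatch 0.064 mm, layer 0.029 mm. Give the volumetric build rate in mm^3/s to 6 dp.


Rate = 889 * 0.064 * 0.029 = 1.649984 mm^3/s


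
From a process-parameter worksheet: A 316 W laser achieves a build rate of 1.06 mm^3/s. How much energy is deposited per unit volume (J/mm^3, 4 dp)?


SE = 316 / 1.06 = 298.1132 J/mm^3


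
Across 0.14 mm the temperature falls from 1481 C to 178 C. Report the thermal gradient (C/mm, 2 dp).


G = (1481-178)/0.14 = 9307.14 C/mm


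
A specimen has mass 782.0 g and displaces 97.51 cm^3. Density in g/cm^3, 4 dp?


rho = 782.0 / 97.51 = 8.0197 g/cm^3


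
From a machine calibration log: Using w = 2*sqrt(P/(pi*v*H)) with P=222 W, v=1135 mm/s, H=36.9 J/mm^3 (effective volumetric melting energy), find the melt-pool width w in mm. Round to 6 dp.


w = 2*sqrt(222/(pi*1135*36.9)) = 0.082152 mm


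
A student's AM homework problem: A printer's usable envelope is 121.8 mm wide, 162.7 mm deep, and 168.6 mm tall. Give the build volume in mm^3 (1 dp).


V = 121.8 * 162.7 * 168.6 = 3341122.6 mm^3


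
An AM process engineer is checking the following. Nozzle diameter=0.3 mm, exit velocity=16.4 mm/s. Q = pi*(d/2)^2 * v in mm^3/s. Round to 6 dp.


A = pi*(0.3/2)^2 = 0.07068583 mm^2
Q = 0.07068583 * 16.4 = 1.159248 mm^3/s


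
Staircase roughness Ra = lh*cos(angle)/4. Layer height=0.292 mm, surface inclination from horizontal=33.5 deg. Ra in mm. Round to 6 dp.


Ra = 0.292 * cos(33.5) / 4 = 0.060874 mm


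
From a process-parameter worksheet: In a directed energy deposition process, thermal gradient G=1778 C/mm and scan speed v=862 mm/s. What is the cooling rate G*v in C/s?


CR = 1778 * 862 = 1532636 C/s


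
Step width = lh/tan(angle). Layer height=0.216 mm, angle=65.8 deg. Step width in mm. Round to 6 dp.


step = 0.216 / tan(65.8) = 0.097074 mm


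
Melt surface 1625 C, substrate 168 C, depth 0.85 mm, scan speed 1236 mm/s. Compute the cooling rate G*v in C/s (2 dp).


G = (1625-168)/0.85 = 1714.11764706 C/mm
CR = 1714.11764706 * 1236 = 2118649.41 C/s


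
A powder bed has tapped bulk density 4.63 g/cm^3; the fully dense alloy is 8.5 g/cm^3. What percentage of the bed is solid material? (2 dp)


Packing = (4.63/8.5)*100 = 54.47 %


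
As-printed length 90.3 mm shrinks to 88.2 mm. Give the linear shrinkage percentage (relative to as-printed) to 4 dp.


Shrinkage = ((90.3-88.2)/90.3)*100 = 2.3256 %


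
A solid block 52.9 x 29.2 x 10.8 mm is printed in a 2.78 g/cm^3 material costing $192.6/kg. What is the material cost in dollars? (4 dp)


V = 52.9 * 29.2 * 10.8 = 16682.544 mm^3 = 16.682544 cm^3
Mass = 16.682544 * 2.78 / 1000 = 0.04637747 kg
Cost = 0.04637747 * 192.6 = 8.9323 $


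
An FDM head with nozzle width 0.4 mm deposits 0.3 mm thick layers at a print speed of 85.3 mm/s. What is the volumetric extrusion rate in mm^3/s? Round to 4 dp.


Rate = 0.4 * 0.3 * 85.3 = 10.236 mm^3/s


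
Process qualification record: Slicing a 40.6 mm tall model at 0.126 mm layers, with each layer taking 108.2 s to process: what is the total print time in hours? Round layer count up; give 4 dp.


Layers = ceil(40.6/0.126) = 323
t = 323 * 108.2 / 3600 = 9.7079 hrs


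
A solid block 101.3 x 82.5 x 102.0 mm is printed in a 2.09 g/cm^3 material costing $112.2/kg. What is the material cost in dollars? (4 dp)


V = 101.3 * 82.5 * 102.0 = 852439.5 mm^3 = 852.4395 cm^3
Mass = 852.4395 * 2.09 / 1000 = 1.78159856 kg
Cost = 1.78159856 * 112.2 = 199.8954 $


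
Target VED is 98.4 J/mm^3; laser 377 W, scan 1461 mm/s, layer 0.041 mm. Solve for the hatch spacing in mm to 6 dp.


h = 377 / (98.4*1461*0.041) = 0.063961 mm


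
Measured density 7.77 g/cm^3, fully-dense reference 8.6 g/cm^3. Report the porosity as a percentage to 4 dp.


Porosity = (1-7.77/8.6)*100 = 9.6512 %


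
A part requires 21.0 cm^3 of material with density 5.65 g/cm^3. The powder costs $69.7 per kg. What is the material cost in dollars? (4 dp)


Mass = 21.0*5.65/1000 = 0.11865 kg
Cost = 0.11865 * 69.7 = 8.2699 $


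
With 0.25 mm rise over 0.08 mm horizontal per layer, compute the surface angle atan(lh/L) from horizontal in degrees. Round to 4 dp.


angle = atan(0.25/0.08) = 72.2553 degrees


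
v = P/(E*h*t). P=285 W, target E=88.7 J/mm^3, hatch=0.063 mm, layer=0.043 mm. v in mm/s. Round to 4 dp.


v = 285 / (88.7*0.063*0.043) = 1186.0752 mm/s


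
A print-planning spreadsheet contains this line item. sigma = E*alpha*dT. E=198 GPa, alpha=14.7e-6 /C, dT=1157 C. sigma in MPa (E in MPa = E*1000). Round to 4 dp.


sigma = 198*1000 * 14.7e-6 * 1157 = 3367.5642 MPa


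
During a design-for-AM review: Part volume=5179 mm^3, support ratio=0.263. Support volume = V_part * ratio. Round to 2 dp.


V_support = 5179 * 0.263 = 1362.08 mm^3


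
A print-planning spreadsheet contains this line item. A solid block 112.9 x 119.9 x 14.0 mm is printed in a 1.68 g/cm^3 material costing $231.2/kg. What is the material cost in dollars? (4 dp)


V = 112.9 * 119.9 * 14.0 = 189513.94 mm^3 = 189.51394 cm^3
Mass = 189.51394 * 1.68 / 1000 = 0.31838342 kg
Cost = 0.31838342 * 231.2 = 73.6102 $


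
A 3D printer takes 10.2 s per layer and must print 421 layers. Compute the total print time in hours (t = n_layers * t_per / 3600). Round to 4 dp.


t = 421 * 10.2 / 3600 = 1.1928 hrs


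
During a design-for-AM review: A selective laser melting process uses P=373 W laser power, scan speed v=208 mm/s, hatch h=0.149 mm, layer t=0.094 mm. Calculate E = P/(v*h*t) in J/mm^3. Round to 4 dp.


E = 373 / (208*0.149*0.094) = 128.0358 J/mm^3


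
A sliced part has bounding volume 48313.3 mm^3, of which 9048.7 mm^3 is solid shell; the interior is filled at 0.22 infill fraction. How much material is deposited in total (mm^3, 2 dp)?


V_infill = (48313.3 - 9048.7) * 0.22 = 8638.21
V_total = 9048.7 + 8638.21 = 17686.91 mm^3


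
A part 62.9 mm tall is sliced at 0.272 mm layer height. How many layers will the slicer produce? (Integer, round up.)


Layers = ceil(62.9/0.272) = 232


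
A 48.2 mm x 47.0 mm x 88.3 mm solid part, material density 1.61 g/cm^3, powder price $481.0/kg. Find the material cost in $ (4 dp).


V = 48.2 * 47.0 * 88.3 = 200034.82 mm^3 = 200.03482 cm^3
Mass = 200.03482 * 1.61 / 1000 = 0.32205606 kg
Cost = 0.32205606 * 481.0 = 154.909 $


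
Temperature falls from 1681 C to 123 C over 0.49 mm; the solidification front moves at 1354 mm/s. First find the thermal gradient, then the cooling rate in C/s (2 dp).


G = (1681-123)/0.49 = 3179.59183673 C/mm
CR = 3179.59183673 * 1354 = 4305167.35 C/s


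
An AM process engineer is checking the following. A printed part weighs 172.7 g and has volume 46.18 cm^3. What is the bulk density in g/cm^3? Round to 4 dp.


rho = 172.7 / 46.18 = 3.7397 g/cm^3


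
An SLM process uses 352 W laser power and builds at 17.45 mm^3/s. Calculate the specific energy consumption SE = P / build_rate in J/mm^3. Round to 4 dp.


SE = 352 / 17.45 = 20.1719 J/mm^3


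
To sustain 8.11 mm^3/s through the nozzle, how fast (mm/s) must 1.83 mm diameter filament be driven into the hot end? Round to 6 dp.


A = pi*(1.83/2)^2 = 2.63022
v = 8.11 / 2.63022 = 3.083392 mm/s


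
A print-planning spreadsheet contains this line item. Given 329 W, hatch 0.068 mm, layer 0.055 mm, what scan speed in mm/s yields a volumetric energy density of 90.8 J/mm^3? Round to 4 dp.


v = 329 / (90.8*0.068*0.055) = 968.8096 mm/s


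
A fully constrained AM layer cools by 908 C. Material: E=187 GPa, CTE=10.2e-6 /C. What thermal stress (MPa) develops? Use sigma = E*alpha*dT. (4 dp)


sigma = 187*1000 * 10.2e-6 * 908 = 1731.9192 MPa


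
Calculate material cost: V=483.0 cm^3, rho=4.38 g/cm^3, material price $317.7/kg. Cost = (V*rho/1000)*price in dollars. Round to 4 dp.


Mass = 483.0*4.38/1000 = 2.11554 kg
Cost = 2.11554 * 317.7 = 672.1071 $


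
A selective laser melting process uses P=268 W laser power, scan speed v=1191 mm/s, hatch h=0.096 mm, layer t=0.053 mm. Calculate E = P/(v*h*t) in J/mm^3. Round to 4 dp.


E = 268 / (1191*0.096*0.053) = 44.2258 J/mm^3


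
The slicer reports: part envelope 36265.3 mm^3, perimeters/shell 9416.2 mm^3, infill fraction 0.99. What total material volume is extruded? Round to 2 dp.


V_infill = (36265.3 - 9416.2) * 0.99 = 26580.61
V_total = 9416.2 + 26580.61 = 35996.81 mm^3


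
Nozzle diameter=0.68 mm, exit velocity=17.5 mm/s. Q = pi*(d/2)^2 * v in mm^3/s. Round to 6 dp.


A = pi*(0.68/2)^2 = 0.36316811 mm^2
Q = 0.36316811 * 17.5 = 6.355442 mm^3/s


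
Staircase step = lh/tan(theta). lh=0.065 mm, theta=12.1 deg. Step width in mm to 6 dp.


step = 0.065 / tan(12.1) = 0.303198 mm


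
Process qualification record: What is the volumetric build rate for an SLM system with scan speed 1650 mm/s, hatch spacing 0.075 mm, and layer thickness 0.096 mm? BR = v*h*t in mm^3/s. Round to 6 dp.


Rate = 1650 * 0.075 * 0.096 = 11.88 mm^3/s


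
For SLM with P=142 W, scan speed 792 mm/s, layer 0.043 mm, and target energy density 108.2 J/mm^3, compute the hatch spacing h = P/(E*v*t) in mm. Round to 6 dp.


h = 142 / (108.2*792*0.043) = 0.038536 mm


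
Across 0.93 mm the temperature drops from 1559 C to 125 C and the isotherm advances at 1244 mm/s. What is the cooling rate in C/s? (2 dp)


G = (1559-125)/0.93 = 1541.93548387 C/mm
CR = 1541.93548387 * 1244 = 1918167.74 C/s


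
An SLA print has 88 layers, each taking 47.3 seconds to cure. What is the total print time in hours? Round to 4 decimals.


t = 88 * 47.3 / 3600 = 1.1562 hrs


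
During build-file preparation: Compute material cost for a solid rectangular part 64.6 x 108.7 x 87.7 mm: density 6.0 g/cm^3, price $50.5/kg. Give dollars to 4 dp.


V = 64.6 * 108.7 * 87.7 = 615831.154 mm^3 = 615.831154 cm^3
Mass = 615.831154 * 6.0 / 1000 = 3.69498692 kg
Cost = 3.69498692 * 50.5 = 186.5968 $


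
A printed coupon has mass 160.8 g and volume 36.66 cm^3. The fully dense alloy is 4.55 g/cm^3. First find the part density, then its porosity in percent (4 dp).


rho_part = 160.8 / 36.66 = 4.38625205 g/cm^3
Porosity = (1 - 4.38625205/4.55)*100 = 3.5989 %


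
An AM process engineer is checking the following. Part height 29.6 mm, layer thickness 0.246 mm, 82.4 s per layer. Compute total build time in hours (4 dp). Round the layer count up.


Layers = ceil(29.6/0.246) = 121
t = 121 * 82.4 / 3600 = 2.7696 hrs


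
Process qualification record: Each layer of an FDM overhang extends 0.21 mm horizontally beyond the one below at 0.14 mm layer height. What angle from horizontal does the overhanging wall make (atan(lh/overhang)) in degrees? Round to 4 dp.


angle = atan(0.14/0.21) = 33.6901 degrees


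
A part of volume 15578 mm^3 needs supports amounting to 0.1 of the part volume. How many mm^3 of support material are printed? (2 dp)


V_support = 15578 * 0.1 = 1557.8 mm^3


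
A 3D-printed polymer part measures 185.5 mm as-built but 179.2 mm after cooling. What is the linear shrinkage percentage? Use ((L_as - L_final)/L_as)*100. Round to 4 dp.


Shrinkage = ((185.5-179.2)/185.5)*100 = 3.3962 %


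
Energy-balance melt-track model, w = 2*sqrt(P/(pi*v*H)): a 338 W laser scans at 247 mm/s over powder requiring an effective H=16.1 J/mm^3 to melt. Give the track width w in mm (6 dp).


w = 2*sqrt(338/(pi*247*16.1)) = 0.328967 mm


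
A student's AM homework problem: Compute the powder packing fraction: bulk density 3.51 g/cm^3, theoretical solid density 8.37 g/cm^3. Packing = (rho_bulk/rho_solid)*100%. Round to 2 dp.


Packing = (3.51/8.37)*100 = 41.94 %


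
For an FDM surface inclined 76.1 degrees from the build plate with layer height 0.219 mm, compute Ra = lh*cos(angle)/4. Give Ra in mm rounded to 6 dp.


Ra = 0.219 * cos(76.1) / 4 = 0.013152 mm


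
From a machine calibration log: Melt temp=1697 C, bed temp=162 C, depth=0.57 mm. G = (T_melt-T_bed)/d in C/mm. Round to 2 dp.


G = (1697-162)/0.57 = 2692.98 C/mm


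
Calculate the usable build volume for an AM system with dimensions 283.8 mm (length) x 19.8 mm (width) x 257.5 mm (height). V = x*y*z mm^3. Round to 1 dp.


V = 283.8 * 19.8 * 257.5 = 1446954.3 mm^3


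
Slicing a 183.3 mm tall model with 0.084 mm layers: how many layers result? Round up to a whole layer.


Layers = ceil(183.3/0.084) = 2183


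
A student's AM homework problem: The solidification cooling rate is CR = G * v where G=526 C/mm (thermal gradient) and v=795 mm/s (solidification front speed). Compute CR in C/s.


CR = 526 * 795 = 418170 C/s


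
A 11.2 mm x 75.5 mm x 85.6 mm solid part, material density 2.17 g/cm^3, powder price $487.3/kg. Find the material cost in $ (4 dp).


V = 11.2 * 75.5 * 85.6 = 72383.36 mm^3 = 72.38336 cm^3
Mass = 72.38336 * 2.17 / 1000 = 0.15707189 kg
Cost = 0.15707189 * 487.3 = 76.5411 $


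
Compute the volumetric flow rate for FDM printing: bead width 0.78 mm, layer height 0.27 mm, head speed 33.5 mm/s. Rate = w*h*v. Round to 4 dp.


Rate = 0.78 * 0.27 * 33.5 = 7.0551 mm^3/s


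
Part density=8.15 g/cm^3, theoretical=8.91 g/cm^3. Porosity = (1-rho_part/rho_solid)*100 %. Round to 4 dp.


Porosity = (1-8.15/8.91)*100 = 8.5297 %


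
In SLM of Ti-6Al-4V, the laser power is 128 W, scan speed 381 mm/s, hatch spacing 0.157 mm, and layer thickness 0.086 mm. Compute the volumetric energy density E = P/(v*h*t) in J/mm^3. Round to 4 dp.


E = 128 / (381*0.157*0.086) = 24.8821 J/mm^3


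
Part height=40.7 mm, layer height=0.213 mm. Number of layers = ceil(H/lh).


Layers = ceil(40.7/0.213) = 192


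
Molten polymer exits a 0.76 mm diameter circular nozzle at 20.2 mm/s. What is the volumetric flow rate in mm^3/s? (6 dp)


A = pi*(0.76/2)^2 = 0.45364598 mm^2
Q = 0.45364598 * 20.2 = 9.163649 mm^3/s


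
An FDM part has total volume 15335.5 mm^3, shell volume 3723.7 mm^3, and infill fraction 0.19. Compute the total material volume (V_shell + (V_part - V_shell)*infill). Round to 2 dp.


V_infill = (15335.5 - 3723.7) * 0.19 = 2206.24
V_total = 3723.7 + 2206.24 = 5929.94 mm^3


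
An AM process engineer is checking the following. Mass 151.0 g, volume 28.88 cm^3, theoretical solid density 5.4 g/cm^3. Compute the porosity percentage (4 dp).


rho_part = 151.0 / 28.88 = 5.22853186 g/cm^3
Porosity = (1 - 5.22853186/5.4)*100 = 3.1753 %


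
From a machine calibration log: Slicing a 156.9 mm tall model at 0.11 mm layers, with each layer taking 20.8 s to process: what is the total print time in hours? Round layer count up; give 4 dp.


Layers = ceil(156.9/0.11) = 1427
t = 1427 * 20.8 / 3600 = 8.2449 hrs


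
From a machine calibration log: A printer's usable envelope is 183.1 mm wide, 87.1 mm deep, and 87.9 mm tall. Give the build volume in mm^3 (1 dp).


V = 183.1 * 87.1 * 87.9 = 1401830.1 mm^3


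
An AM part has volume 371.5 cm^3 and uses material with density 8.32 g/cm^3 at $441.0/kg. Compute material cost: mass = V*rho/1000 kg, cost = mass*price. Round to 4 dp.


Mass = 371.5*8.32/1000 = 3.09088 kg
Cost = 3.09088 * 441.0 = 1363.0781 $


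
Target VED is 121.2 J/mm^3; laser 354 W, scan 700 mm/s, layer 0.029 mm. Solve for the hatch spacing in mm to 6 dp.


h = 354 / (121.2*700*0.029) = 0.143881 mm


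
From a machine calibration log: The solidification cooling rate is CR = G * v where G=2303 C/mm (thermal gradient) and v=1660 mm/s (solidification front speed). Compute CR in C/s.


CR = 2303 * 1660 = 3822980 C/s


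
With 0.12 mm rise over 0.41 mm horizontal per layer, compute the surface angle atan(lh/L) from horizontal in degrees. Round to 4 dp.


angle = atan(0.12/0.41) = 16.3139 degrees


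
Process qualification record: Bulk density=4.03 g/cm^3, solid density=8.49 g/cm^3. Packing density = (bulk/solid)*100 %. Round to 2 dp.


Packing = (4.03/8.49)*100 = 47.47 %


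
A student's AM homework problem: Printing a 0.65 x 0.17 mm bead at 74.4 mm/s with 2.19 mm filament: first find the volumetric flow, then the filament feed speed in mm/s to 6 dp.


Q = 0.65 * 0.17 * 74.4 = 8.2212 mm^3/s
A_fil = pi*(2.19/2)^2 = 3.76684813 mm^2
v_feed = 8.2212 / 3.76684813 = 2.182514 mm/s


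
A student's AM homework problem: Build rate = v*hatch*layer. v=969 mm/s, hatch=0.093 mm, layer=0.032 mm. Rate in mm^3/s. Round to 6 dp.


Rate = 969 * 0.093 * 0.032 = 2.883744 mm^3/s


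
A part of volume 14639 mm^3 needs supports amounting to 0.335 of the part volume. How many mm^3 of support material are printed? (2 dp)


V_support = 14639 * 0.335 = 4904.07 mm^3


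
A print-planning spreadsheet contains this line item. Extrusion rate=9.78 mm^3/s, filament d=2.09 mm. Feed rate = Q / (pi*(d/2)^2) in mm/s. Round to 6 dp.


A = pi*(2.09/2)^2 = 3.430698
v = 9.78 / 3.430698 = 2.850732 mm/s


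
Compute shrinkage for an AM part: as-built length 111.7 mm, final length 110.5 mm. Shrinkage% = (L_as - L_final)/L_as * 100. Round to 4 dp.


Shrinkage = ((111.7-110.5)/111.7)*100 = 1.0743 %


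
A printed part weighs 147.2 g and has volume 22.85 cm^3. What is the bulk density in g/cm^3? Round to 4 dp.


rho = 147.2 / 22.85 = 6.442 g/cm^3


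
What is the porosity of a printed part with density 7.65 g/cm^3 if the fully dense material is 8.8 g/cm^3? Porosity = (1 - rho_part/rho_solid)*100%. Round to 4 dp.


Porosity = (1-7.65/8.8)*100 = 13.0682 %


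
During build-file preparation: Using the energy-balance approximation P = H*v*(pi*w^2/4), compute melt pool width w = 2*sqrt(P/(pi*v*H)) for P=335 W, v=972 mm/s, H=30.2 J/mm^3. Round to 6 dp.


w = 2*sqrt(335/(pi*972*30.2)) = 0.120543 mm


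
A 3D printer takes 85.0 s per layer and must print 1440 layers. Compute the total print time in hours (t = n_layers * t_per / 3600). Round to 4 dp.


t = 1440 * 85.0 / 3600 = 34.0 hrs


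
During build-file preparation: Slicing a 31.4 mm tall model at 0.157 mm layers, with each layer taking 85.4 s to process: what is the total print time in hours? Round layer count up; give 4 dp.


Layers = ceil(31.4/0.157) = 200
t = 200 * 85.4 / 3600 = 4.7444 hrs


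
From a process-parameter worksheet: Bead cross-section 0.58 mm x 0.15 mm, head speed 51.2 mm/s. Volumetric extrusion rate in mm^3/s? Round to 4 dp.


Rate = 0.58 * 0.15 * 51.2 = 4.4544 mm^3/s


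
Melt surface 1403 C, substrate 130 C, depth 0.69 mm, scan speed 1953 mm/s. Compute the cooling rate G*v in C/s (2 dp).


G = (1403-130)/0.69 = 1844.92753623 C/mm
CR = 1844.92753623 * 1953 = 3603143.48 C/s


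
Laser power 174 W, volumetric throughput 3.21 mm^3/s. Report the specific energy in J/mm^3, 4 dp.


SE = 174 / 3.21 = 54.2056 J/mm^3


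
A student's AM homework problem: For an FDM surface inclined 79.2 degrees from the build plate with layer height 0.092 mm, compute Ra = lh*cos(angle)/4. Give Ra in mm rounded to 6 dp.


Ra = 0.092 * cos(79.2) / 4 = 0.00431 mm


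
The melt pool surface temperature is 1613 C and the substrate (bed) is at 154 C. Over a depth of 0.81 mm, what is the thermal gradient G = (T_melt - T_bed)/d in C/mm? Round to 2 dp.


G = (1613-154)/0.81 = 1801.23 C/mm


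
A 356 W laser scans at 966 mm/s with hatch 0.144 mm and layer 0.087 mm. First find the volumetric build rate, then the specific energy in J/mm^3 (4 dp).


Build rate = 966 * 0.144 * 0.087 = 12.102048 mm^3/s
SE = 356 / 12.102048 = 29.4165 J/mm^3


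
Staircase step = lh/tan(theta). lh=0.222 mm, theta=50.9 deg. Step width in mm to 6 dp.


step = 0.222 / tan(50.9) = 0.180415 mm


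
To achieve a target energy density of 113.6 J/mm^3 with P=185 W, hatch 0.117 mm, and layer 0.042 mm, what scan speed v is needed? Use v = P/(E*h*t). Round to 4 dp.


v = 185 / (113.6*0.117*0.042) = 331.4044 mm/s


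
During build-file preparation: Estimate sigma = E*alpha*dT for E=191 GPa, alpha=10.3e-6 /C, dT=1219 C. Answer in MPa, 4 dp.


sigma = 191*1000 * 10.3e-6 * 1219 = 2398.1387 MPa


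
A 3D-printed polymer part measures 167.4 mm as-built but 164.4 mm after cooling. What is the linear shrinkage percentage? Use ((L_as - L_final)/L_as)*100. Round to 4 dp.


Shrinkage = ((167.4-164.4)/167.4)*100 = 1.7921 %


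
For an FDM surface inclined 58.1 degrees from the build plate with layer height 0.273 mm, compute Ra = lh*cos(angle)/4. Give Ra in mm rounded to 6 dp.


Ra = 0.273 * cos(58.1) / 4 = 0.036066 mm


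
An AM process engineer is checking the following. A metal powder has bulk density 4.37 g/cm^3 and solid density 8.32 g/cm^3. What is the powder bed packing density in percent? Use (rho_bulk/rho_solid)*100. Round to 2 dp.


Packing = (4.37/8.32)*100 = 52.52 %


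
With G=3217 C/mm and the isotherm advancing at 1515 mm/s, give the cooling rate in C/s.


CR = 3217 * 1515 = 4873755 C/s


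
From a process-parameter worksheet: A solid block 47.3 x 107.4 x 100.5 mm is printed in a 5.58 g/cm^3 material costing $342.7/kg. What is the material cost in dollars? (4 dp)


V = 47.3 * 107.4 * 100.5 = 510542.01 mm^3 = 510.54201 cm^3
Mass = 510.54201 * 5.58 / 1000 = 2.84882442 kg
Cost = 2.84882442 * 342.7 = 976.2921 $


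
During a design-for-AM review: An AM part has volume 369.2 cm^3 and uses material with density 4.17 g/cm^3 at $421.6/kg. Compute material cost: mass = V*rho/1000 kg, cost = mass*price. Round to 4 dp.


Mass = 369.2*4.17/1000 = 1.539564 kg
Cost = 1.539564 * 421.6 = 649.0802 $


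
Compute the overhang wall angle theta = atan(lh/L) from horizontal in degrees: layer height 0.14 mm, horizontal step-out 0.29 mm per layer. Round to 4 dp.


angle = atan(0.14/0.29) = 25.7693 degrees


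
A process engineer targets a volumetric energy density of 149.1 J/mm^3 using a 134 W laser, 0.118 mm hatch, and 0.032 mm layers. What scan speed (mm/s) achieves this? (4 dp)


v = 134 / (149.1*0.118*0.032) = 238.01 mm/s


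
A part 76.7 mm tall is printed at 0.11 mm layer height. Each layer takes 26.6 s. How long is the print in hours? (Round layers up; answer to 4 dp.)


Layers = ceil(76.7/0.11) = 698
t = 698 * 26.6 / 3600 = 5.1574 hrs


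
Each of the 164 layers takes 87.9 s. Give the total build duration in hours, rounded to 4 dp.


t = 164 * 87.9 / 3600 = 4.0043 hrs


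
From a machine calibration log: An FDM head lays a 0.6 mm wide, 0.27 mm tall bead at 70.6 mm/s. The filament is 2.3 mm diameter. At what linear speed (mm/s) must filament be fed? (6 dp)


Q = 0.6 * 0.27 * 70.6 = 11.4372 mm^3/s
A_fil = pi*(2.3/2)^2 = 4.15475628 mm^2
v_feed = 11.4372 / 4.15475628 = 2.752797 mm/s


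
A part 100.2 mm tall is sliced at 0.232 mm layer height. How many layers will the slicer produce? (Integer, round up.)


Layers = ceil(100.2/0.232) = 432


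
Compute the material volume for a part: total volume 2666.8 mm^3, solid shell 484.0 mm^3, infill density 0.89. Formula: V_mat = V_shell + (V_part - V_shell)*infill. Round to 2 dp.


V_infill = (2666.8 - 484.0) * 0.89 = 1942.69
V_total = 484.0 + 1942.69 = 2426.69 mm^3


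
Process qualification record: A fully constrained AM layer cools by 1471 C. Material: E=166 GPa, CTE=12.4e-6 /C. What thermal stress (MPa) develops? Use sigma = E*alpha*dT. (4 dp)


sigma = 166*1000 * 12.4e-6 * 1471 = 3027.9064 MPa


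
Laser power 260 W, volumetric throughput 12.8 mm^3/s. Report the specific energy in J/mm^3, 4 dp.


SE = 260 / 12.8 = 20.3125 J/mm^3


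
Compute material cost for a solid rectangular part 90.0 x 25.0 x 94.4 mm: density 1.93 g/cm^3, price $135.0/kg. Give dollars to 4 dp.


V = 90.0 * 25.0 * 94.4 = 212400.0 mm^3 = 212.4 cm^3
Mass = 212.4 * 1.93 / 1000 = 0.409932 kg
Cost = 0.409932 * 135.0 = 55.3408 $


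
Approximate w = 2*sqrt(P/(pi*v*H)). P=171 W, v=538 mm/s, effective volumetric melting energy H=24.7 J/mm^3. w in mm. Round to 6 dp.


w = 2*sqrt(171/(pi*538*24.7)) = 0.128001 mm


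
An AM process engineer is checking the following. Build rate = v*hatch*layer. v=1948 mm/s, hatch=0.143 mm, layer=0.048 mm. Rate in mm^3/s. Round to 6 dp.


Rate = 1948 * 0.143 * 0.048 = 13.371072 mm^3/s


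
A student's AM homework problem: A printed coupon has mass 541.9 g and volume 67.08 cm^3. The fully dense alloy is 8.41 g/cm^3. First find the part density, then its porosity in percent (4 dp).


rho_part = 541.9 / 67.08 = 8.07841383 g/cm^3
Porosity = (1 - 8.07841383/8.41)*100 = 3.9428 %


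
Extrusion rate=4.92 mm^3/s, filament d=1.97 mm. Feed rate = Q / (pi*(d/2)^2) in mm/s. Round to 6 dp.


A = pi*(1.97/2)^2 = 3.048052
v = 4.92 / 3.048052 = 1.614146 mm/s


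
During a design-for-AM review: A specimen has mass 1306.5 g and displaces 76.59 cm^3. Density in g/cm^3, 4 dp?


rho = 1306.5 / 76.59 = 17.0584 g/cm^3


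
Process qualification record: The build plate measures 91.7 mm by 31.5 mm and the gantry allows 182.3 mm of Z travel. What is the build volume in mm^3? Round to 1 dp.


V = 91.7 * 31.5 * 182.3 = 526582.7 mm^3


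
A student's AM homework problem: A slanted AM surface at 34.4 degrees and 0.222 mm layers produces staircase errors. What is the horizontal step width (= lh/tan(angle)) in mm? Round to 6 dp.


step = 0.222 / tan(34.4) = 0.324223 mm


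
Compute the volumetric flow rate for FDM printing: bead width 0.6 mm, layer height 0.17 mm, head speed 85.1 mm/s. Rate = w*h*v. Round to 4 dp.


Rate = 0.6 * 0.17 * 85.1 = 8.6802 mm^3/s


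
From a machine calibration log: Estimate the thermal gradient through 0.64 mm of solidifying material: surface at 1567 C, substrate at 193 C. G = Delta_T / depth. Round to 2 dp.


G = (1567-193)/0.64 = 2146.88 C/mm


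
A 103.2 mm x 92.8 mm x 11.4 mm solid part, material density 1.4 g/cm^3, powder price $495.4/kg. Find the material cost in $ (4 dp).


V = 103.2 * 92.8 * 11.4 = 109177.344 mm^3 = 109.177344 cm^3
Mass = 109.177344 * 1.4 / 1000 = 0.15284828 kg
Cost = 0.15284828 * 495.4 = 75.721 $


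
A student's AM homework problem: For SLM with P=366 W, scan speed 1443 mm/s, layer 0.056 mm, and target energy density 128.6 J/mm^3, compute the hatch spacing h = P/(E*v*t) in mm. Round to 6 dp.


h = 366 / (128.6*1443*0.056) = 0.03522 mm


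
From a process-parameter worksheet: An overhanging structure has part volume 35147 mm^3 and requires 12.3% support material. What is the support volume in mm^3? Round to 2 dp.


V_support = 35147 * 0.123 = 4323.08 mm^3


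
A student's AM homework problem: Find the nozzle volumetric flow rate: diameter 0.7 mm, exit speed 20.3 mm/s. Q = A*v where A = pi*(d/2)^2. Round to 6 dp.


A = pi*(0.7/2)^2 = 0.3848451 mm^2
Q = 0.3848451 * 20.3 = 7.812356 mm^3/s


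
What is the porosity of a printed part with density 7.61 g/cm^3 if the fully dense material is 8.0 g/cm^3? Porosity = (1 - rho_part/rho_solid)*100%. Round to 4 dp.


Porosity = (1-7.61/8.0)*100 = 4.875 %


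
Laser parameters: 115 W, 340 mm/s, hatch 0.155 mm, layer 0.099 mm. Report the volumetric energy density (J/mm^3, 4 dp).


E = 115 / (340*0.155*0.099) = 22.0421 J/mm^3


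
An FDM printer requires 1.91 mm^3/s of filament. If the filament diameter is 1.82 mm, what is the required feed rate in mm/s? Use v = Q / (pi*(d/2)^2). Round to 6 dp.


A = pi*(1.82/2)^2 = 2.601553
v = 1.91 / 2.601553 = 0.734177 mm/s


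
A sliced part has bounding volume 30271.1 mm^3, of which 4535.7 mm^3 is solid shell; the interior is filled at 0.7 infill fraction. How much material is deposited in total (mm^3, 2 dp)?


V_infill = (30271.1 - 4535.7) * 0.7 = 18014.78
V_total = 4535.7 + 18014.78 = 22550.48 mm^3


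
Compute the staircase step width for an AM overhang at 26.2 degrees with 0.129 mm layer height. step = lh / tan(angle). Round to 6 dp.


step = 0.129 / tan(26.2) = 0.262163 mm


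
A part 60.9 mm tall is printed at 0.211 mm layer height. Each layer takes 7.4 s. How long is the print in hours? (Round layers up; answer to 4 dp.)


Layers = ceil(60.9/0.211) = 289
t = 289 * 7.4 / 3600 = 0.5941 hrs


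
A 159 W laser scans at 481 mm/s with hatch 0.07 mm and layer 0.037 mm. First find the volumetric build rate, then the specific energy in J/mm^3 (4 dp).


Build rate = 481 * 0.07 * 0.037 = 1.24579 mm^3/s
SE = 159 / 1.24579 = 127.6299 J/mm^3


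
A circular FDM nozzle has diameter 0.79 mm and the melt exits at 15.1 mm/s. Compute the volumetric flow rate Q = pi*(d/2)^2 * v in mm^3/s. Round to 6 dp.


A = pi*(0.79/2)^2 = 0.49016699 mm^2
Q = 0.49016699 * 15.1 = 7.401522 mm^3/s


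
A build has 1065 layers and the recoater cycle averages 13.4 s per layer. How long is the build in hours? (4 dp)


t = 1065 * 13.4 / 3600 = 3.9642 hrs


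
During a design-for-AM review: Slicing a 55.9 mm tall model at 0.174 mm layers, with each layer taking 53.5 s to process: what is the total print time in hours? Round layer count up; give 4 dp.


Layers = ceil(55.9/0.174) = 322
t = 322 * 53.5 / 3600 = 4.7853 hrs


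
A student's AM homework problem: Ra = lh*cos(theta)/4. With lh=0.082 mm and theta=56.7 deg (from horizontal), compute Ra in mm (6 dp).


Ra = 0.082 * cos(56.7) / 4 = 0.011255 mm


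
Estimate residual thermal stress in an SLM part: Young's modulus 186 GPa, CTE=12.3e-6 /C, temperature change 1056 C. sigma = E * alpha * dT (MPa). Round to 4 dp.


sigma = 186*1000 * 12.3e-6 * 1056 = 2415.9168 MPa


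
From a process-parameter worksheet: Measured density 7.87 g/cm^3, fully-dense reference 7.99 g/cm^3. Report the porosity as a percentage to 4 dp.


Porosity = (1-7.87/7.99)*100 = 1.5019 %


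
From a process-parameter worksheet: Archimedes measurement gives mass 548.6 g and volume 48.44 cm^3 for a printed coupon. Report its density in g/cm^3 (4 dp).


rho = 548.6 / 48.44 = 11.3254 g/cm^3
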